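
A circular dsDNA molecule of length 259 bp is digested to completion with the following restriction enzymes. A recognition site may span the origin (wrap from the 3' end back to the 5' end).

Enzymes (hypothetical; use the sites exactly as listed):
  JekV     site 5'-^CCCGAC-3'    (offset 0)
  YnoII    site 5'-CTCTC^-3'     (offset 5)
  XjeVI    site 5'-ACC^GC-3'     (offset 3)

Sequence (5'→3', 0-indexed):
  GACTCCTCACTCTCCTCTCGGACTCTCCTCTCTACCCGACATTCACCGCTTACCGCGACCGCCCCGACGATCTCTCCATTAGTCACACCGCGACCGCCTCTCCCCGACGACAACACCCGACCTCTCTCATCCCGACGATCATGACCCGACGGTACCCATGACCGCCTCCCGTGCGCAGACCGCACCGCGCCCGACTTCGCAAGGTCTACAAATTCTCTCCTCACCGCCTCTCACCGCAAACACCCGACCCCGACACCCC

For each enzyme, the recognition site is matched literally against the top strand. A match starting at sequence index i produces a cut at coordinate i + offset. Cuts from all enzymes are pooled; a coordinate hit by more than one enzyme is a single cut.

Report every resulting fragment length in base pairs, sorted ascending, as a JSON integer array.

Scan for sites:
  JekV CCCGAC/0: at [34, 62, 102, 115, 130, 144, 189, 242, 248, 256] ⇒ [34, 62, 102, 115, 130, 144, 189, 242, 248, 256]
  YnoII CTCTC/5: at [9, 14, 22, 27, 71, 97, 121, 123, 214, 227] ⇒ [14, 19, 27, 32, 76, 102, 126, 128, 219, 232]
  XjeVI ACCGC/3: at [44, 51, 57, 86, 92, 160, 178, 183, 222, 232] ⇒ [47, 54, 60, 89, 95, 163, 181, 186, 225, 235]

Pooled cuts: [14, 19, 27, 32, 34, 47, 54, 60, 62, 76, 89, 95, 102, 115, 126, 128, 130, 144, 163, 181, 186, 189, 219, 225, 232, 235, 242, 248, 256]

Fragment lengths:
  14→19: 5 bp
  19→27: 8 bp
  27→32: 5 bp
  32→34: 2 bp
  34→47: 13 bp
  47→54: 7 bp
  54→60: 6 bp
  60→62: 2 bp
  62→76: 14 bp
  76→89: 13 bp
  89→95: 6 bp
  95→102: 7 bp
  102→115: 13 bp
  115→126: 11 bp
  126→128: 2 bp
  128→130: 2 bp
  130→144: 14 bp
  144→163: 19 bp
  163→181: 18 bp
  181→186: 5 bp
  186→189: 3 bp
  189→219: 30 bp
  219→225: 6 bp
  225→232: 7 bp
  232→235: 3 bp
  235→242: 7 bp
  242→248: 6 bp
  248→256: 8 bp
  256→14 (wrap): 259-256+14 = 17 bp

[2,2,2,2,3,3,5,5,5,6,6,6,6,7,7,7,7,8,8,11,13,13,13,14,14,17,18,19,30]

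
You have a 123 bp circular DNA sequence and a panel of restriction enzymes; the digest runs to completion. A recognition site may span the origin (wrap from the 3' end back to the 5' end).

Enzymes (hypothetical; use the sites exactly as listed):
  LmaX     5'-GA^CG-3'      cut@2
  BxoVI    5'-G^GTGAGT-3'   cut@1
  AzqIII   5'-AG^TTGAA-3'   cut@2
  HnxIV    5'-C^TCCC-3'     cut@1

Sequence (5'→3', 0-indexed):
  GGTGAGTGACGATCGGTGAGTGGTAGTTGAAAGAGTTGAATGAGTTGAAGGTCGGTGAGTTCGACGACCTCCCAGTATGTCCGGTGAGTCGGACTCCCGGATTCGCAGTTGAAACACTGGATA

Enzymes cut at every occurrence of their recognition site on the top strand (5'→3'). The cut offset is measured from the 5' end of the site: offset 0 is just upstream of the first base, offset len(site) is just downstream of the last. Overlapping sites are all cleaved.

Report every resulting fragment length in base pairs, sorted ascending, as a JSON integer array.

[5,6,8,9,9,10,10,11,11,14,14,16]

Site scan:
  LmaX GACG/2: at [7, 62] ⇒ [9, 64]
  BxoVI GGTGAGT/1: at [0, 14, 53, 82] ⇒ [1, 15, 54, 83]
  AzqIII AGTTGAA/2: at [24, 33, 42, 106] ⇒ [26, 35, 44, 108]
  HnxIV CTCCC/1: at [68, 93] ⇒ [69, 94]

Pooled cuts: [1, 9, 15, 26, 35, 44, 54, 64, 69, 83, 94, 108]

Fragments:
  1→9: 8 bp
  9→15: 6 bp
  15→26: 11 bp
  26→35: 9 bp
  35→44: 9 bp
  44→54: 10 bp
  54→64: 10 bp
  64→69: 5 bp
  69→83: 14 bp
  83→94: 11 bp
  94→108: 14 bp
  108→1 (wrap): 123-108+1 = 16 bp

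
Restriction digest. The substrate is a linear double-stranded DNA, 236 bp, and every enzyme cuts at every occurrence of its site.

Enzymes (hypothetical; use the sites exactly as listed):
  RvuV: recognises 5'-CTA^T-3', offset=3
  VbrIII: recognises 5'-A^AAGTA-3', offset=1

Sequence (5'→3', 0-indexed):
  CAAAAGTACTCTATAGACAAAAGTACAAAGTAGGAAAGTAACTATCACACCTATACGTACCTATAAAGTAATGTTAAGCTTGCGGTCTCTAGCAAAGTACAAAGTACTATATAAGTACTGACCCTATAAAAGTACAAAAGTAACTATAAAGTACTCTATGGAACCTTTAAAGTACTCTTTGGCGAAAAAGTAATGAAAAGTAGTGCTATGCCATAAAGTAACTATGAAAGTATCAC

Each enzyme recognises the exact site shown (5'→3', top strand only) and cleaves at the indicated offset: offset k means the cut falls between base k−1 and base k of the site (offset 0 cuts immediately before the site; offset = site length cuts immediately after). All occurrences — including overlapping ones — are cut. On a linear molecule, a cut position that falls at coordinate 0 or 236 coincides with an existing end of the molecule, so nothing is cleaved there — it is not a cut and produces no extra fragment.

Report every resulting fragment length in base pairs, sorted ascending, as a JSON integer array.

Site scan:
  RvuV CTAT/3: at [10, 41, 50, 60, 106, 123, 143, 155, 205, 221] ⇒ [13, 44, 53, 63, 109, 126, 146, 158, 208, 224]
  VbrIII AAAGTA/1: at [2, 19, 26, 34, 64, 93, 100, 128, 136, 147, 168, 186, 196, 214, 226] ⇒ [3, 20, 27, 35, 65, 94, 101, 129, 137, 148, 169, 187, 197, 215, 227]

Pooled cuts: [3, 13, 20, 27, 35, 44, 53, 63, 65, 94, 101, 109, 126, 129, 137, 146, 148, 158, 169, 187, 197, 208, 215, 224, 227]

Fragment lengths:
  [0,3): 3 bp
  [3,13): 10 bp
  [13,20): 7 bp
  [20,27): 7 bp
  [27,35): 8 bp
  [35,44): 9 bp
  [44,53): 9 bp
  [53,63): 10 bp
  [63,65): 2 bp
  [65,94): 29 bp
  [94,101): 7 bp
  [101,109): 8 bp
  [109,126): 17 bp
  [126,129): 3 bp
  [129,137): 8 bp
  [137,146): 9 bp
  [146,148): 2 bp
  [148,158): 10 bp
  [158,169): 11 bp
  [169,187): 18 bp
  [187,197): 10 bp
  [197,208): 11 bp
  [208,215): 7 bp
  [215,224): 9 bp
  [224,227): 3 bp
  [227,236): 9 bp

[2,2,3,3,3,7,7,7,7,8,8,8,9,9,9,9,9,10,10,10,10,11,11,17,18,29]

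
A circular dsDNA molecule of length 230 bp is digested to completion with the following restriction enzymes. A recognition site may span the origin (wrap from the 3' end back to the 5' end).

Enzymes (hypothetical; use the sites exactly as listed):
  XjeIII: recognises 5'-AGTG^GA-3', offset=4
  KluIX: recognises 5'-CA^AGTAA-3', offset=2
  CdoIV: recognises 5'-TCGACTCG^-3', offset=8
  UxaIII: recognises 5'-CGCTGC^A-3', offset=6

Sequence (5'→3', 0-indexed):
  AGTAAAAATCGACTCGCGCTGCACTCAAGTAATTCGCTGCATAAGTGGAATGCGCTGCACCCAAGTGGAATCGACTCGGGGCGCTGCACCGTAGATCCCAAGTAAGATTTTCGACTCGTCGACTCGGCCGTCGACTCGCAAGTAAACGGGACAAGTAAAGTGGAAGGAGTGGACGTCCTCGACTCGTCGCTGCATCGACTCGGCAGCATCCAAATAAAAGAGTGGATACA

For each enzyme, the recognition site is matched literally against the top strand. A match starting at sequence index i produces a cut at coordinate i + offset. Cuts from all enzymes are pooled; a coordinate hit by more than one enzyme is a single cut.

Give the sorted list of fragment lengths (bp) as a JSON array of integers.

Scan for sites:
  XjeIII AGTGGA/4: at [43, 63, 158, 167, 220] ⇒ [47, 67, 162, 171, 224]
  KluIX CAAGTAA/2: at [25, 98, 138, 151, 228] ⇒ [0, 27, 100, 140, 153]
  CdoIV TCGACTCG/8: at [8, 70, 110, 118, 130, 178, 194] ⇒ [16, 78, 118, 126, 138, 186, 202]
  UxaIII CGCTGCA/6: at [16, 34, 52, 81, 187] ⇒ [22, 40, 58, 87, 193]

All cut coordinates (distinct, sorted): [0, 16, 22, 27, 40, 47, 58, 67, 78, 87, 100, 118, 126, 138, 140, 153, 162, 171, 186, 193, 202, 224]

Fragment lengths:
  0→16: 16 bp
  16→22: 6 bp
  22→27: 5 bp
  27→40: 13 bp
  40→47: 7 bp
  47→58: 11 bp
  58→67: 9 bp
  67→78: 11 bp
  78→87: 9 bp
  87→100: 13 bp
  100→118: 18 bp
  118→126: 8 bp
  126→138: 12 bp
  138→140: 2 bp
  140→153: 13 bp
  153→162: 9 bp
  162→171: 9 bp
  171→186: 15 bp
  186→193: 7 bp
  193→202: 9 bp
  202→224: 22 bp
  224→0 (wrap): 230-224+0 = 6 bp

[2,5,6,6,7,7,8,9,9,9,9,9,11,11,12,13,13,13,15,16,18,22]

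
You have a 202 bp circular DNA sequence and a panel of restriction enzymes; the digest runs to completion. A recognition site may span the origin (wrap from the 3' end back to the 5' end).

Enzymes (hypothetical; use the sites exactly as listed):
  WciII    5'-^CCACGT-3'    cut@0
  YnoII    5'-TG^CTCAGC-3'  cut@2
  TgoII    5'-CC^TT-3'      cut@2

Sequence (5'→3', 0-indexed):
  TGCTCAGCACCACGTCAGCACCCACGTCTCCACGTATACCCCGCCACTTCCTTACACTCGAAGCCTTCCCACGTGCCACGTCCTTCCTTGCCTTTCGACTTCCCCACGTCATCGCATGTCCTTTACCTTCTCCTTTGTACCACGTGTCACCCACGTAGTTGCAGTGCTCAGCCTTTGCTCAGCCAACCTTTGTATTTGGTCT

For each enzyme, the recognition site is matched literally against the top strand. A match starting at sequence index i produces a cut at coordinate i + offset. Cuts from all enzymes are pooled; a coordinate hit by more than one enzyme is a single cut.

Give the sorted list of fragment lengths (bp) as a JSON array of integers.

[3,4,4,5,6,6,6,7,7,7,8,8,11,11,11,12,14,16,16,18,22]

Per-enzyme occurrences:
  WciII CCACGT/0: at [9, 21, 29, 68, 75, 103, 139, 150] ⇒ [9, 21, 29, 68, 75, 103, 139, 150]
  YnoII TGCTCAGC/2: at [0, 164, 175] ⇒ [2, 166, 177]
  TgoII CCTT/2: at [49, 63, 81, 85, 90, 119, 125, 131, 171, 186] ⇒ [51, 65, 83, 87, 92, 121, 127, 133, 173, 188]

All cut coordinates (distinct, sorted): [2, 9, 21, 29, 51, 65, 68, 75, 83, 87, 92, 103, 121, 127, 133, 139, 150, 166, 173, 177, 188]

Fragment lengths:
  2→9: 7 bp
  9→21: 12 bp
  21→29: 8 bp
  29→51: 22 bp
  51→65: 14 bp
  65→68: 3 bp
  68→75: 7 bp
  75→83: 8 bp
  83→87: 4 bp
  87→92: 5 bp
  92→103: 11 bp
  103→121: 18 bp
  121→127: 6 bp
  127→133: 6 bp
  133→139: 6 bp
  139→150: 11 bp
  150→166: 16 bp
  166→173: 7 bp
  173→177: 4 bp
  177→188: 11 bp
  188→2 (wrap): 202-188+2 = 16 bp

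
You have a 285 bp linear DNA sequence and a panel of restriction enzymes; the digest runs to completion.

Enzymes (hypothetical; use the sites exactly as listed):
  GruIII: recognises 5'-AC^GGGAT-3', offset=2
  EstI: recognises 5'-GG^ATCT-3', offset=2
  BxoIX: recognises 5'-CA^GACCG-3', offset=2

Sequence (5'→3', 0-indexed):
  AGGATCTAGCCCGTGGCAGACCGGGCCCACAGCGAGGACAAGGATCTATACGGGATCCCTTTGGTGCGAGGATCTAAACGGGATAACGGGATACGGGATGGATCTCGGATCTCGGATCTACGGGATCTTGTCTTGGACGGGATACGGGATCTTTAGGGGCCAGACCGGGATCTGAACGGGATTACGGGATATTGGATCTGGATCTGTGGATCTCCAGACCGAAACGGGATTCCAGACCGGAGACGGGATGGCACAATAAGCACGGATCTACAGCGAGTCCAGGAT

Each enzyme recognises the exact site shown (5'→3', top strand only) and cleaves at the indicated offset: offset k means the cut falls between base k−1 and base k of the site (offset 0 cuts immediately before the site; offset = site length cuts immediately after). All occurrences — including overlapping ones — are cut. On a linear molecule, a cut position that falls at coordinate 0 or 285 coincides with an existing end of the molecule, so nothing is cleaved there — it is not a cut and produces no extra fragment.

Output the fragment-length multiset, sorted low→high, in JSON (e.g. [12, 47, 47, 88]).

Site scan:
  GruIII (ACGGGAT, off=2): starts [49, 77, 85, 92, 119, 136, 143, 175, 183, 223, 242] → cuts [51, 79, 87, 94, 121, 138, 145, 177, 185, 225, 244]
  EstI (GGATCT, off=2): starts [1, 41, 69, 99, 106, 113, 122, 146, 167, 193, 199, 207, 263] → cuts [3, 43, 71, 101, 108, 115, 124, 148, 169, 195, 201, 209, 265]
  BxoIX (CAGACCG, off=2): starts [16, 160, 214, 232] → cuts [18, 162, 216, 234]

Pooled cuts: [3, 18, 43, 51, 71, 79, 87, 94, 101, 108, 115, 121, 124, 138, 145, 148, 162, 169, 177, 185, 195, 201, 209, 216, 225, 234, 244, 265]

Fragment lengths:
  [0,3): 3 bp
  [3,18): 15 bp
  [18,43): 25 bp
  [43,51): 8 bp
  [51,71): 20 bp
  [71,79): 8 bp
  [79,87): 8 bp
  [87,94): 7 bp
  [94,101): 7 bp
  [101,108): 7 bp
  [108,115): 7 bp
  [115,121): 6 bp
  [121,124): 3 bp
  [124,138): 14 bp
  [138,145): 7 bp
  [145,148): 3 bp
  [148,162): 14 bp
  [162,169): 7 bp
  [169,177): 8 bp
  [177,185): 8 bp
  [185,195): 10 bp
  [195,201): 6 bp
  [201,209): 8 bp
  [209,216): 7 bp
  [216,225): 9 bp
  [225,234): 9 bp
  [234,244): 10 bp
  [244,265): 21 bp
  [265,285): 20 bp

[3,3,3,6,6,7,7,7,7,7,7,7,8,8,8,8,8,8,9,9,10,10,14,14,15,20,20,21,25]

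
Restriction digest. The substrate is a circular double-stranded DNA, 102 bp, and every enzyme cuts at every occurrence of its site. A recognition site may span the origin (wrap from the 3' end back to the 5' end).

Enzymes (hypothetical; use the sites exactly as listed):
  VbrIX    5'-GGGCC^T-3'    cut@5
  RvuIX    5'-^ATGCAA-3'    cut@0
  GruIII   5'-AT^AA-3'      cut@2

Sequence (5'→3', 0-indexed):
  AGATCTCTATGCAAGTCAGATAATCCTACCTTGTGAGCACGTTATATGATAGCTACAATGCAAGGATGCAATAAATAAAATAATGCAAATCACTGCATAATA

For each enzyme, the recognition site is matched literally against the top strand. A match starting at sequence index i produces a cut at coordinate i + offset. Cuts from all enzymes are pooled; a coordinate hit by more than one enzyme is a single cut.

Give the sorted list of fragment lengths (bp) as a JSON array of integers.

[1,3,4,5,7,8,9,13,16,36]

Scan for sites:
  VbrIX (GGGCCT, off=5): no sites
  RvuIX (ATGCAA, off=0): starts [8, 57, 65, 82] → cuts [8, 57, 65, 82]
  GruIII (ATAA, off=2): starts [19, 70, 74, 79, 96, 99] → cuts [21, 72, 76, 81, 98, 101]

Pooled cuts: [8, 21, 57, 65, 72, 76, 81, 82, 98, 101]

Fragment lengths:
  8→21: 13 bp
  21→57: 36 bp
  57→65: 8 bp
  65→72: 7 bp
  72→76: 4 bp
  76→81: 5 bp
  81→82: 1 bp
  82→98: 16 bp
  98→101: 3 bp
  101→8 (wrap): 102-101+8 = 9 bp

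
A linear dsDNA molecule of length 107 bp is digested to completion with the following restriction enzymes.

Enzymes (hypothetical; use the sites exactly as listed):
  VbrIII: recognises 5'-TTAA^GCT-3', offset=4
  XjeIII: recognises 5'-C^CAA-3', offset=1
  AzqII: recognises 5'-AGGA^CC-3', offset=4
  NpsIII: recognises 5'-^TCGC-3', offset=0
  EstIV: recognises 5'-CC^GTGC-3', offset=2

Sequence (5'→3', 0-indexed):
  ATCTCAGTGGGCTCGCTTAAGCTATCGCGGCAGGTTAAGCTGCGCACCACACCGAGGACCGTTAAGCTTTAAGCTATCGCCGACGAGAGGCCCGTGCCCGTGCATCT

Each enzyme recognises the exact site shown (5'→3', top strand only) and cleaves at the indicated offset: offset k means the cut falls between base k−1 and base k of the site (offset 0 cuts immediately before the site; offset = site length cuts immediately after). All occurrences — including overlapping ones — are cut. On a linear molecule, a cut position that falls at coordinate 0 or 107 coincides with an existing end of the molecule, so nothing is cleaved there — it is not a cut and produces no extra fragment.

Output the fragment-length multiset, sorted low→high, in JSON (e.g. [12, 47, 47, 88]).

Site scan:
  VbrIII (TTAAGCT, off=4): starts [16, 34, 61, 68] → cuts [20, 38, 65, 72]
  XjeIII (CCAA, off=1): no sites
  AzqII (AGGACC, off=4): starts [54] → cuts [58]
  NpsIII (TCGC, off=0): starts [12, 24, 76] → cuts [12, 24, 76]
  EstIV (CCGTGC, off=2): starts [91, 97] → cuts [93, 99]

All cut coordinates (distinct, sorted): [12, 20, 24, 38, 58, 65, 72, 76, 93, 99]

Fragment lengths:
  [0,12): 12 bp
  [12,20): 8 bp
  [20,24): 4 bp
  [24,38): 14 bp
  [38,58): 20 bp
  [58,65): 7 bp
  [65,72): 7 bp
  [72,76): 4 bp
  [76,93): 17 bp
  [93,99): 6 bp
  [99,107): 8 bp

[4,4,6,7,7,8,8,12,14,17,20]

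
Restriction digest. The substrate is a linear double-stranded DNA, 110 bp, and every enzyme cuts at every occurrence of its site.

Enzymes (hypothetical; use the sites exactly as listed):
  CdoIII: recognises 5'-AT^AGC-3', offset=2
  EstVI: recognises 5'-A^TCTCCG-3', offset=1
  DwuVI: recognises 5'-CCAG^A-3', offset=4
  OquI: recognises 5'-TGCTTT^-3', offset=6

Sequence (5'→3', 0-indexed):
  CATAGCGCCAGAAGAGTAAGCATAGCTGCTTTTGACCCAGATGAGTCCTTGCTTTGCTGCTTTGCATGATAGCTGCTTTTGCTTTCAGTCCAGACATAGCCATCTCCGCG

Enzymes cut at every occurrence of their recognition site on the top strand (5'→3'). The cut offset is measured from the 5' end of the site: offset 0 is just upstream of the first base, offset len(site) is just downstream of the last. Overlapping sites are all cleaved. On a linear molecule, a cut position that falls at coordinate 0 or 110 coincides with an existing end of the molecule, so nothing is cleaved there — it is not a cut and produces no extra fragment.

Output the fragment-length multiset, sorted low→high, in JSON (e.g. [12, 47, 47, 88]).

[3,4,5,6,7,8,8,8,8,8,9,9,12,15]

Scan for sites:
  CdoIII (ATAGC, off=2): starts [1, 21, 68, 95] → cuts [3, 23, 70, 97]
  EstVI (ATCTCCG, off=1): starts [101] → cuts [102]
  DwuVI (CCAGA, off=4): starts [7, 36, 89] → cuts [11, 40, 93]
  OquI (TGCTTT, off=6): starts [26, 49, 57, 73, 79] → cuts [32, 55, 63, 79, 85]

Pooled cuts: [3, 11, 23, 32, 40, 55, 63, 70, 79, 85, 93, 97, 102]

Fragments:
  [0,3): 3 bp
  [3,11): 8 bp
  [11,23): 12 bp
  [23,32): 9 bp
  [32,40): 8 bp
  [40,55): 15 bp
  [55,63): 8 bp
  [63,70): 7 bp
  [70,79): 9 bp
  [79,85): 6 bp
  [85,93): 8 bp
  [93,97): 4 bp
  [97,102): 5 bp
  [102,110): 8 bp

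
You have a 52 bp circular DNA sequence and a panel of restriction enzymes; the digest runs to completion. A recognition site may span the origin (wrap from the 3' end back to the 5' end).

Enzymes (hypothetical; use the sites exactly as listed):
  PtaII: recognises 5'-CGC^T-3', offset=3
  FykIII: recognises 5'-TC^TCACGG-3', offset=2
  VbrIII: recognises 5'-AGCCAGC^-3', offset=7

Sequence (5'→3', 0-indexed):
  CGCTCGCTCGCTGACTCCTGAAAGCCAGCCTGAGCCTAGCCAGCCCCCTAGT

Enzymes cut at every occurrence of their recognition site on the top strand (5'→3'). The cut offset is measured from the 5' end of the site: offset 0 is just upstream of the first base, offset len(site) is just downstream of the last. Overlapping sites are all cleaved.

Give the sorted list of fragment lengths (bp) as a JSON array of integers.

[4,4,11,15,18]

Per-enzyme occurrences:
  PtaII (CGCT, off=3): starts [0, 4, 8] → cuts [3, 7, 11]
  FykIII (TCTCACGG, off=2): no sites
  VbrIII (AGCCAGC, off=7): starts [22, 37] → cuts [29, 44]

All cut coordinates (distinct, sorted): [3, 7, 11, 29, 44]

Fragments:
  3→7: 4 bp
  7→11: 4 bp
  11→29: 18 bp
  29→44: 15 bp
  44→3 (wrap): 52-44+3 = 11 bp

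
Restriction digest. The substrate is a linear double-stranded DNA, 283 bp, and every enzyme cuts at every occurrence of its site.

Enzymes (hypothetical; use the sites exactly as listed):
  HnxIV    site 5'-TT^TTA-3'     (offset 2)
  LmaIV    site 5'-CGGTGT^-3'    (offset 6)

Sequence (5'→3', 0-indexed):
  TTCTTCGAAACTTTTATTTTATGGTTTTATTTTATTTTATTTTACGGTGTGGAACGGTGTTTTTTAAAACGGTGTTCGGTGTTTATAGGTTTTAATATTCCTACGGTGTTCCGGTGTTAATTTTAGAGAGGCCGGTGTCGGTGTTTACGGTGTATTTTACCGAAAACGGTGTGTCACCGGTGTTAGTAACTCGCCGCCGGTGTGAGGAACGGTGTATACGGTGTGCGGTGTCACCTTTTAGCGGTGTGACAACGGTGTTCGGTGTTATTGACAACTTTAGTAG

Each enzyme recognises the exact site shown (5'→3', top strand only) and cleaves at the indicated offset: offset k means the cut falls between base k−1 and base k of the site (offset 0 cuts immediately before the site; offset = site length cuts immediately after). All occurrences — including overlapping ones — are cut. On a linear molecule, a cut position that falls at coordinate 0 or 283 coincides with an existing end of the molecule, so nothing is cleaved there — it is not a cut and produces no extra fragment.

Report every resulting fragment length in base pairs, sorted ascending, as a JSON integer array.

Scan for sites:
  HnxIV (TTTTA, off=2): starts [11, 16, 24, 29, 34, 39, 61, 89, 120, 154, 235] → cuts [13, 18, 26, 31, 36, 41, 63, 91, 122, 156, 237]
  LmaIV (CGGTGT, off=6): starts [44, 54, 69, 76, 103, 111, 132, 138, 147, 166, 177, 197, 209, 218, 225, 241, 252, 259] → cuts [50, 60, 75, 82, 109, 117, 138, 144, 153, 172, 183, 203, 215, 224, 231, 247, 258, 265]

All cut coordinates (distinct, sorted): [13, 18, 26, 31, 36, 41, 50, 60, 63, 75, 82, 91, 109, 117, 122, 138, 144, 153, 156, 172, 183, 203, 215, 224, 231, 237, 247, 258, 265]

Fragment lengths:
  [0,13): 13 bp
  [13,18): 5 bp
  [18,26): 8 bp
  [26,31): 5 bp
  [31,36): 5 bp
  [36,41): 5 bp
  [41,50): 9 bp
  [50,60): 10 bp
  [60,63): 3 bp
  [63,75): 12 bp
  [75,82): 7 bp
  [82,91): 9 bp
  [91,109): 18 bp
  [109,117): 8 bp
  [117,122): 5 bp
  [122,138): 16 bp
  [138,144): 6 bp
  [144,153): 9 bp
  [153,156): 3 bp
  [156,172): 16 bp
  [172,183): 11 bp
  [183,203): 20 bp
  [203,215): 12 bp
  [215,224): 9 bp
  [224,231): 7 bp
  [231,237): 6 bp
  [237,247): 10 bp
  [247,258): 11 bp
  [258,265): 7 bp
  [265,283): 18 bp

[3,3,5,5,5,5,5,6,6,7,7,7,8,8,9,9,9,9,10,10,11,11,12,12,13,16,16,18,18,20]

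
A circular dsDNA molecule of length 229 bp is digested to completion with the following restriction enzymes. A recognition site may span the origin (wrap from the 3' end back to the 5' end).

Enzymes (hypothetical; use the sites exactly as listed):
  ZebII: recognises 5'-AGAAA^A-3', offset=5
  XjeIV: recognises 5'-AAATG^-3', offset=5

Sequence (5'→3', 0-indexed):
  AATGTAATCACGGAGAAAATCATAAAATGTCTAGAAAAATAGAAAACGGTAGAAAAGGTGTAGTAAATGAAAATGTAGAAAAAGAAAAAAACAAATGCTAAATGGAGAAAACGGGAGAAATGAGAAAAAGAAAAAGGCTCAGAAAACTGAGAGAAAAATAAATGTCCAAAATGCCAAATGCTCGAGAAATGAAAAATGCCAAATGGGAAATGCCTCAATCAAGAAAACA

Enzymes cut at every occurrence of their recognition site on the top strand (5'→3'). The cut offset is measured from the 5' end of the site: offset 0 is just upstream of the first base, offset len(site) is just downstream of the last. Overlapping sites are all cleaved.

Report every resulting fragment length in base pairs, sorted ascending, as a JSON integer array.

[5,6,6,6,6,6,7,7,7,7,7,7,8,8,8,9,10,10,11,11,11,12,12,14,14,14]

Scan for sites:
  ZebII (AGAAAA, off=5): starts [13, 32, 40, 50, 76, 82, 105, 122, 128, 140, 151, 221] → cuts [18, 37, 45, 55, 81, 87, 110, 127, 133, 145, 156, 226]
  XjeIV (AAATG, off=5): starts [24, 64, 70, 92, 99, 117, 159, 168, 175, 186, 193, 200, 207, 228] → cuts [4, 29, 69, 75, 97, 104, 122, 164, 173, 180, 191, 198, 205, 212]

Pooled cuts: [4, 18, 29, 37, 45, 55, 69, 75, 81, 87, 97, 104, 110, 122, 127, 133, 145, 156, 164, 173, 180, 191, 198, 205, 212, 226]

Fragment lengths:
  4→18: 14 bp
  18→29: 11 bp
  29→37: 8 bp
  37→45: 8 bp
  45→55: 10 bp
  55→69: 14 bp
  69→75: 6 bp
  75→81: 6 bp
  81→87: 6 bp
  87→97: 10 bp
  97→104: 7 bp
  104→110: 6 bp
  110→122: 12 bp
  122→127: 5 bp
  127→133: 6 bp
  133→145: 12 bp
  145→156: 11 bp
  156→164: 8 bp
  164→173: 9 bp
  173→180: 7 bp
  180→191: 11 bp
  191→198: 7 bp
  198→205: 7 bp
  205→212: 7 bp
  212→226: 14 bp
  226→4 (wrap): 229-226+4 = 7 bp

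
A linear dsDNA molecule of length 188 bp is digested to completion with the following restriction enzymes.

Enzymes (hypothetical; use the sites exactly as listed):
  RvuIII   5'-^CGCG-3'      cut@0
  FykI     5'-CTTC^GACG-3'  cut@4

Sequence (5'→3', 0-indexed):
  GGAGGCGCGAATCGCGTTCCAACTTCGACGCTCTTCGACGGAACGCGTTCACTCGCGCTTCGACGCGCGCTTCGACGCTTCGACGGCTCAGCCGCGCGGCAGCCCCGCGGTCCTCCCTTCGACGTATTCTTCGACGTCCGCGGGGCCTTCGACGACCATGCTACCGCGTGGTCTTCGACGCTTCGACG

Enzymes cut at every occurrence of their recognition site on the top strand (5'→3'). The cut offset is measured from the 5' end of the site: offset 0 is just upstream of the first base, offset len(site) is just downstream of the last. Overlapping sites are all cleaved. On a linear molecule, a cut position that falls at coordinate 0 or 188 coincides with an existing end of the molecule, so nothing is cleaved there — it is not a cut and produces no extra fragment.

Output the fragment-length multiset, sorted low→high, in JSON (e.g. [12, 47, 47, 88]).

Scan for sites:
  RvuIII CGCG/0: at [5, 12, 43, 53, 63, 65, 92, 94, 105, 138, 164] ⇒ [5, 12, 43, 53, 63, 65, 92, 94, 105, 138, 164]
  FykI CTTCGACG/4: at [22, 32, 57, 69, 77, 116, 128, 146, 172, 180] ⇒ [26, 36, 61, 73, 81, 120, 132, 150, 176, 184]

All cut coordinates (distinct, sorted): [5, 12, 26, 36, 43, 53, 61, 63, 65, 73, 81, 92, 94, 105, 120, 132, 138, 150, 164, 176, 184]

Fragment lengths:
  [0,5): 5 bp
  [5,12): 7 bp
  [12,26): 14 bp
  [26,36): 10 bp
  [36,43): 7 bp
  [43,53): 10 bp
  [53,61): 8 bp
  [61,63): 2 bp
  [63,65): 2 bp
  [65,73): 8 bp
  [73,81): 8 bp
  [81,92): 11 bp
  [92,94): 2 bp
  [94,105): 11 bp
  [105,120): 15 bp
  [120,132): 12 bp
  [132,138): 6 bp
  [138,150): 12 bp
  [150,164): 14 bp
  [164,176): 12 bp
  [176,184): 8 bp
  [184,188): 4 bp

[2,2,2,4,5,6,7,7,8,8,8,8,10,10,11,11,12,12,12,14,14,15]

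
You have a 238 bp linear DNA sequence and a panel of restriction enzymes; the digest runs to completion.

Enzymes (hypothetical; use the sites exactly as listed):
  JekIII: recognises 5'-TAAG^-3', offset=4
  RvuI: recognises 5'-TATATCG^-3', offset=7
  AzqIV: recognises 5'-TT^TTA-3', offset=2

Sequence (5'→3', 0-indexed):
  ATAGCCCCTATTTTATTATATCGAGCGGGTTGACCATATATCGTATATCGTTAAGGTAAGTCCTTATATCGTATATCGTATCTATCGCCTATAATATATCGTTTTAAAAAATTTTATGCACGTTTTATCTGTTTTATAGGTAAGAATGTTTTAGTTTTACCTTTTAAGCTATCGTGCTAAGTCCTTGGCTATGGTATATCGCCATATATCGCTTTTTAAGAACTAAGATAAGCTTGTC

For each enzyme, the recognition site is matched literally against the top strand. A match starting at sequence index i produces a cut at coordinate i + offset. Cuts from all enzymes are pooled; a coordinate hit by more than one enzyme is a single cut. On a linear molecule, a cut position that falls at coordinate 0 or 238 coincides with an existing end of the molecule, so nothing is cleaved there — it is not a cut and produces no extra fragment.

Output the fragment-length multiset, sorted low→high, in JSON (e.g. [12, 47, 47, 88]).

Site scan:
  JekIII (TAAG, off=4): starts [51, 56, 140, 164, 177, 216, 223, 228] → cuts [55, 60, 144, 168, 181, 220, 227, 232]
  RvuI (TATATCG, off=7): starts [16, 36, 43, 64, 71, 94, 194, 204] → cuts [23, 43, 50, 71, 78, 101, 201, 211]
  AzqIV (TTTTA, off=2): starts [10, 101, 111, 122, 131, 148, 154, 161, 213] → cuts [12, 103, 113, 124, 133, 150, 156, 163, 215]

Pooled cuts: [12, 23, 43, 50, 55, 60, 71, 78, 101, 103, 113, 124, 133, 144, 150, 156, 163, 168, 181, 201, 211, 215, 220, 227, 232]

Fragment lengths:
  [0,12): 12 bp
  [12,23): 11 bp
  [23,43): 20 bp
  [43,50): 7 bp
  [50,55): 5 bp
  [55,60): 5 bp
  [60,71): 11 bp
  [71,78): 7 bp
  [78,101): 23 bp
  [101,103): 2 bp
  [103,113): 10 bp
  [113,124): 11 bp
  [124,133): 9 bp
  [133,144): 11 bp
  [144,150): 6 bp
  [150,156): 6 bp
  [156,163): 7 bp
  [163,168): 5 bp
  [168,181): 13 bp
  [181,201): 20 bp
  [201,211): 10 bp
  [211,215): 4 bp
  [215,220): 5 bp
  [220,227): 7 bp
  [227,232): 5 bp
  [232,238): 6 bp

[2,4,5,5,5,5,5,6,6,6,7,7,7,7,9,10,10,11,11,11,11,12,13,20,20,23]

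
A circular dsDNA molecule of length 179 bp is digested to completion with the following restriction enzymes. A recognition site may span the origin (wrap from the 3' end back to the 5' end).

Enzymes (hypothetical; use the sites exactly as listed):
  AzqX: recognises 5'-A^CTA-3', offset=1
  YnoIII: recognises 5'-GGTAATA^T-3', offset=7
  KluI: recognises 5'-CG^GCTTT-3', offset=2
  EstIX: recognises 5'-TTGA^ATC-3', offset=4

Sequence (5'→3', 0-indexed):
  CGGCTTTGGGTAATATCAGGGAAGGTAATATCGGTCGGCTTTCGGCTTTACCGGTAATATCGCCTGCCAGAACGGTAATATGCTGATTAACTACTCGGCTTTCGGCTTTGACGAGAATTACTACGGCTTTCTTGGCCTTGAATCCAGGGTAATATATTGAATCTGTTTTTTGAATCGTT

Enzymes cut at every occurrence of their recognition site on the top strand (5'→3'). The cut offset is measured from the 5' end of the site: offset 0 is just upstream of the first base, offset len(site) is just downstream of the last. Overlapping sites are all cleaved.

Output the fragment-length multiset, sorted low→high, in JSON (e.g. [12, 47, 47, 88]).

[5,6,7,7,7,7,8,10,13,13,13,15,15,16,16,21]

Scan for sites:
  AzqX ACTA/1: at [89, 119] ⇒ [90, 120]
  YnoIII GGTAATAT/7: at [8, 23, 52, 73, 147] ⇒ [15, 30, 59, 80, 154]
  KluI CGGCTTT/2: at [0, 35, 42, 95, 102, 123] ⇒ [2, 37, 44, 97, 104, 125]
  EstIX TTGAATC/4: at [137, 156, 169] ⇒ [141, 160, 173]

Pooled cuts: [2, 15, 30, 37, 44, 59, 80, 90, 97, 104, 120, 125, 141, 154, 160, 173]

Fragments:
  2→15: 13 bp
  15→30: 15 bp
  30→37: 7 bp
  37→44: 7 bp
  44→59: 15 bp
  59→80: 21 bp
  80→90: 10 bp
  90→97: 7 bp
  97→104: 7 bp
  104→120: 16 bp
  120→125: 5 bp
  125→141: 16 bp
  141→154: 13 bp
  154→160: 6 bp
  160→173: 13 bp
  173→2 (wrap): 179-173+2 = 8 bp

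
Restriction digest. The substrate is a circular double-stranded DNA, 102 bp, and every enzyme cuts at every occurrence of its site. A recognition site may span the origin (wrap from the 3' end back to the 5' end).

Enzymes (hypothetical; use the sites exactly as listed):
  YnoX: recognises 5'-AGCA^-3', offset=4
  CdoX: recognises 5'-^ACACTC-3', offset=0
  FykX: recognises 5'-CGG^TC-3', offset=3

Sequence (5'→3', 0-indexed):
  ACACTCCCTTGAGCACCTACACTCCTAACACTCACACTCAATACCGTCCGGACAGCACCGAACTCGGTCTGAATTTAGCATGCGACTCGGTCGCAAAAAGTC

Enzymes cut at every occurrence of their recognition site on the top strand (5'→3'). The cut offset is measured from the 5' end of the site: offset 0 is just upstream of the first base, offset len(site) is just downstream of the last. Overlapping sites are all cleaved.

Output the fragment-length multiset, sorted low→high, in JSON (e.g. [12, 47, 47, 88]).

[3,6,9,10,10,12,13,15,24]

Scan for sites:
  YnoX (AGCA, off=4): starts [11, 53, 76] → cuts [15, 57, 80]
  CdoX (ACACTC, off=0): starts [0, 18, 27, 33] → cuts [0, 18, 27, 33]
  FykX (CGGTC, off=3): starts [64, 87] → cuts [67, 90]

All cut coordinates (distinct, sorted): [0, 15, 18, 27, 33, 57, 67, 80, 90]

Fragments:
  0→15: 15 bp
  15→18: 3 bp
  18→27: 9 bp
  27→33: 6 bp
  33→57: 24 bp
  57→67: 10 bp
  67→80: 13 bp
  80→90: 10 bp
  90→0 (wrap): 102-90+0 = 12 bp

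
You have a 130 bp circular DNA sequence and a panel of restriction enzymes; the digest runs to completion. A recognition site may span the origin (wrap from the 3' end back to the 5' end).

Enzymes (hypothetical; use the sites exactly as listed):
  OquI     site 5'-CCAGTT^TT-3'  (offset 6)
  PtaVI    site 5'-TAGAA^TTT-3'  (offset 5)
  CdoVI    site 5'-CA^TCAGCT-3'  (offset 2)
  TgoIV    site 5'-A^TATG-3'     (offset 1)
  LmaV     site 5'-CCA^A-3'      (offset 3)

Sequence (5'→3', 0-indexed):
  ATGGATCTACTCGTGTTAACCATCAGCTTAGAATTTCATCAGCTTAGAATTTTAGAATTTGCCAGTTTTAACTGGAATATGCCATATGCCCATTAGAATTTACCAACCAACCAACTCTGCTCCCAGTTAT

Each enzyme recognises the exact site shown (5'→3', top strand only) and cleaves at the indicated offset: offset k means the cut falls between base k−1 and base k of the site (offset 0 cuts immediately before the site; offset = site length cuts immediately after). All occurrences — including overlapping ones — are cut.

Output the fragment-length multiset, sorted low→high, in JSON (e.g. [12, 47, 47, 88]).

Per-enzyme occurrences:
  OquI (CCAGTTTT, off=6): starts [61] → cuts [67]
  PtaVI (TAGAATTT, off=5): starts [28, 44, 52, 93] → cuts [33, 49, 57, 98]
  CdoVI (CATCAGCT, off=2): starts [20, 36] → cuts [22, 38]
  TgoIV (ATATG, off=1): starts [76, 83, 128] → cuts [77, 84, 129]
  LmaV (CCAA, off=3): starts [102, 106, 110] → cuts [105, 109, 113]

All cut coordinates (distinct, sorted): [22, 33, 38, 49, 57, 67, 77, 84, 98, 105, 109, 113, 129]

Fragments:
  22→33: 11 bp
  33→38: 5 bp
  38→49: 11 bp
  49→57: 8 bp
  57→67: 10 bp
  67→77: 10 bp
  77→84: 7 bp
  84→98: 14 bp
  98→105: 7 bp
  105→109: 4 bp
  109→113: 4 bp
  113→129: 16 bp
  129→22 (wrap): 130-129+22 = 23 bp

[4,4,5,7,7,8,10,10,11,11,14,16,23]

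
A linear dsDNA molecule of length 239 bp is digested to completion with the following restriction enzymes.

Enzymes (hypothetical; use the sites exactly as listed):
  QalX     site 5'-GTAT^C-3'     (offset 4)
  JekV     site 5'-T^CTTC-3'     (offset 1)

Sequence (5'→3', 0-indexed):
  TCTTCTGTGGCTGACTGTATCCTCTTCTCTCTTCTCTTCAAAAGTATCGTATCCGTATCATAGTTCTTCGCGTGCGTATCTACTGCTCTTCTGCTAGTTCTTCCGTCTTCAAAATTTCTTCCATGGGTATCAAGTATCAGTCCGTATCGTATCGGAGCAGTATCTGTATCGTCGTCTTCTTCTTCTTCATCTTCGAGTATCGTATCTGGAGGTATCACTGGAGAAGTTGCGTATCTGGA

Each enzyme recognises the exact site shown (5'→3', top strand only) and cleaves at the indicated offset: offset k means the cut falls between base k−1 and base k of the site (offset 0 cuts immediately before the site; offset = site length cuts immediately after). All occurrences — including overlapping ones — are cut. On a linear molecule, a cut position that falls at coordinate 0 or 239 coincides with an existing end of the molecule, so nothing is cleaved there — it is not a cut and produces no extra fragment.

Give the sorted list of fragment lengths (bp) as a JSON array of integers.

[1,3,3,3,3,5,5,5,5,5,6,6,6,6,7,7,7,7,8,10,10,10,11,11,12,12,13,14,19,19]

Site scan:
  QalX (GTATC, off=4): starts [16, 43, 48, 54, 75, 126, 133, 143, 148, 159, 165, 196, 201, 211, 230] → cuts [20, 47, 52, 58, 79, 130, 137, 147, 152, 163, 169, 200, 205, 215, 234]
  JekV (TCTTC, off=1): starts [0, 22, 29, 34, 64, 86, 98, 105, 116, 174, 177, 180, 183, 189] → cuts [1, 23, 30, 35, 65, 87, 99, 106, 117, 175, 178, 181, 184, 190]

All cut coordinates (distinct, sorted): [1, 20, 23, 30, 35, 47, 52, 58, 65, 79, 87, 99, 106, 117, 130, 137, 147, 152, 163, 169, 175, 178, 181, 184, 190, 200, 205, 215, 234]

Fragment lengths:
  [0,1): 1 bp
  [1,20): 19 bp
  [20,23): 3 bp
  [23,30): 7 bp
  [30,35): 5 bp
  [35,47): 12 bp
  [47,52): 5 bp
  [52,58): 6 bp
  [58,65): 7 bp
  [65,79): 14 bp
  [79,87): 8 bp
  [87,99): 12 bp
  [99,106): 7 bp
  [106,117): 11 bp
  [117,130): 13 bp
  [130,137): 7 bp
  [137,147): 10 bp
  [147,152): 5 bp
  [152,163): 11 bp
  [163,169): 6 bp
  [169,175): 6 bp
  [175,178): 3 bp
  [178,181): 3 bp
  [181,184): 3 bp
  [184,190): 6 bp
  [190,200): 10 bp
  [200,205): 5 bp
  [205,215): 10 bp
  [215,234): 19 bp
  [234,239): 5 bp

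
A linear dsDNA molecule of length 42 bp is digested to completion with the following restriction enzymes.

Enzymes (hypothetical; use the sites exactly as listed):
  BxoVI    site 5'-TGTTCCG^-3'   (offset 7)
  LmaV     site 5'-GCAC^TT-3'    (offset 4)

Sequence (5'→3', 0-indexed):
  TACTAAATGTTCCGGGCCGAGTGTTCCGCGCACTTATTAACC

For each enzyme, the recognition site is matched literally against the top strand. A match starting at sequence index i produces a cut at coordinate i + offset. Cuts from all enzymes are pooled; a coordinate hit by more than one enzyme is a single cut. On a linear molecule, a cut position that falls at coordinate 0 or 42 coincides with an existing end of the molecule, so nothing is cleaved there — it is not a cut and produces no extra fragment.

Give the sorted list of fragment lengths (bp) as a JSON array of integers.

[5,9,14,14]

Site scan:
  BxoVI (TGTTCCG, off=7): starts [7, 21] → cuts [14, 28]
  LmaV (GCACTT, off=4): starts [29] → cuts [33]

Pooled cuts: [14, 28, 33]

Fragment lengths:
  [0,14): 14 bp
  [14,28): 14 bp
  [28,33): 5 bp
  [33,42): 9 bp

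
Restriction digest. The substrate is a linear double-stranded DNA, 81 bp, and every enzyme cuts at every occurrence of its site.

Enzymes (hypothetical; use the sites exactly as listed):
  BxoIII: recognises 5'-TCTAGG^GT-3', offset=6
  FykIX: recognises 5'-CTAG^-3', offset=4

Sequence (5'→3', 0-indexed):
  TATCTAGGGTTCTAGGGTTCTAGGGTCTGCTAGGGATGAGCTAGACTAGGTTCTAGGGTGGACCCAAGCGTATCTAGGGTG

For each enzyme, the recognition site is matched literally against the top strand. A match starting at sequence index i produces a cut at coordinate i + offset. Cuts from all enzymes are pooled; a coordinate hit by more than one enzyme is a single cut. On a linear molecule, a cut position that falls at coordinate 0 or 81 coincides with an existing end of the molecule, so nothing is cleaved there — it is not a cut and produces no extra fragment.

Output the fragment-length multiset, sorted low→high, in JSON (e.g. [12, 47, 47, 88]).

Scan for sites:
  BxoIII TCTAGGGT/6: at [2, 10, 18, 51, 72] ⇒ [8, 16, 24, 57, 78]
  FykIX CTAG/4: at [3, 11, 19, 29, 40, 45, 52, 73] ⇒ [7, 15, 23, 33, 44, 49, 56, 77]

Pooled cuts: [7, 8, 15, 16, 23, 24, 33, 44, 49, 56, 57, 77, 78]

Fragment lengths:
  [0,7): 7 bp
  [7,8): 1 bp
  [8,15): 7 bp
  [15,16): 1 bp
  [16,23): 7 bp
  [23,24): 1 bp
  [24,33): 9 bp
  [33,44): 11 bp
  [44,49): 5 bp
  [49,56): 7 bp
  [56,57): 1 bp
  [57,77): 20 bp
  [77,78): 1 bp
  [78,81): 3 bp

[1,1,1,1,1,3,5,7,7,7,7,9,11,20]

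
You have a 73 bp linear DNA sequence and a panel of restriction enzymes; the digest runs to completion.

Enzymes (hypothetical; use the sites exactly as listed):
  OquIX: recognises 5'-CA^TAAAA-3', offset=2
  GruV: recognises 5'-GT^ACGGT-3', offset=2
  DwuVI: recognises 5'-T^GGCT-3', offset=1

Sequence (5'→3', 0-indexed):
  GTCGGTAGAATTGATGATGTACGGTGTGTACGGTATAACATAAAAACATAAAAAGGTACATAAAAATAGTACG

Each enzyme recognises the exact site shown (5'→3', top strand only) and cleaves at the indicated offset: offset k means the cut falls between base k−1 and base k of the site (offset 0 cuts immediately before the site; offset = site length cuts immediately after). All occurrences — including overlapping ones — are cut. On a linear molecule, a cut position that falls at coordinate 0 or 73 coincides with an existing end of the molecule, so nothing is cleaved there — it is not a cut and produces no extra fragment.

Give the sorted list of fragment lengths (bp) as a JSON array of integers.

Per-enzyme occurrences:
  OquIX CATAAAA/2: at [38, 46, 58] ⇒ [40, 48, 60]
  GruV GTACGGT/2: at [18, 27] ⇒ [20, 29]
  DwuVI (TGGCT, off=1): no sites

Pooled cuts: [20, 29, 40, 48, 60]

Fragment lengths:
  [0,20): 20 bp
  [20,29): 9 bp
  [29,40): 11 bp
  [40,48): 8 bp
  [48,60): 12 bp
  [60,73): 13 bp

[8,9,11,12,13,20]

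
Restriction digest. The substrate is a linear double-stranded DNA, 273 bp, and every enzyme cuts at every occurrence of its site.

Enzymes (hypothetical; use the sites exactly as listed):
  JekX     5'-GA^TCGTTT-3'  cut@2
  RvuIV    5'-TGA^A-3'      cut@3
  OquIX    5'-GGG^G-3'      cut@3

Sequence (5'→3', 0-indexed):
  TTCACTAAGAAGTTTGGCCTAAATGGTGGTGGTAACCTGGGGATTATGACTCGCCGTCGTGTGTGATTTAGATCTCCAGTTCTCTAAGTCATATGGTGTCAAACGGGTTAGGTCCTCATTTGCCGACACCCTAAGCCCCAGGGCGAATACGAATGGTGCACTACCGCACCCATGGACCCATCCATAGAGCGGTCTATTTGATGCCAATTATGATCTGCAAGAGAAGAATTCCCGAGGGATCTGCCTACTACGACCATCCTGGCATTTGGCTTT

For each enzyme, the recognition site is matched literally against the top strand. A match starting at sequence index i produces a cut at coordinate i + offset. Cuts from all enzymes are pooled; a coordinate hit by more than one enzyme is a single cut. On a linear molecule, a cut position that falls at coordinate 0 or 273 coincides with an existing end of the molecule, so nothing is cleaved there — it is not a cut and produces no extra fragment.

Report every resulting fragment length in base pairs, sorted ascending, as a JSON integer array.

[41,232]

Site scan:
  JekX (GATCGTTT, off=2): no sites
  RvuIV (TGAA, off=3): no sites
  OquIX (GGGG, off=3): starts [38] → cuts [41]

All cut coordinates (distinct, sorted): [41]

Fragments:
  [0,41): 41 bp
  [41,273): 232 bp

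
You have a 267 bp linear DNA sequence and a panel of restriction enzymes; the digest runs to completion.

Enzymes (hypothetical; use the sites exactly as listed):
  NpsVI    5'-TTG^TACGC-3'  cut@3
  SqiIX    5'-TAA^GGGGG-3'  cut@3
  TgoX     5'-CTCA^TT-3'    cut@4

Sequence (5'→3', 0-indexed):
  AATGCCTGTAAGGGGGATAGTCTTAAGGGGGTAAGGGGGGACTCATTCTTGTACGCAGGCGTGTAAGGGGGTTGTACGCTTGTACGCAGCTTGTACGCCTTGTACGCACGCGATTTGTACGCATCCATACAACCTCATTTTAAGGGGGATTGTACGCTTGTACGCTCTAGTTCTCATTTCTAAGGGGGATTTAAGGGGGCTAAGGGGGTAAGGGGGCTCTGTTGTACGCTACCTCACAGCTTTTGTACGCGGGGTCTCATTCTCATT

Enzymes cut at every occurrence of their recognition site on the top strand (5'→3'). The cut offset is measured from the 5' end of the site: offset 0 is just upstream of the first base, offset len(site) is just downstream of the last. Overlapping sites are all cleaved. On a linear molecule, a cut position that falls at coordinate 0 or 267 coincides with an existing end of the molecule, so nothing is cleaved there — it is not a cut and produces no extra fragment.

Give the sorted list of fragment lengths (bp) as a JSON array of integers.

Site scan:
  NpsVI (TTGTACGC, off=3): starts [48, 71, 79, 90, 99, 114, 149, 157, 221, 242] → cuts [51, 74, 82, 93, 102, 117, 152, 160, 224, 245]
  SqiIX (TAAGGGGG, off=3): starts [8, 23, 31, 63, 140, 180, 191, 200, 208] → cuts [11, 26, 34, 66, 143, 183, 194, 203, 211]
  TgoX (CTCATT, off=4): starts [41, 133, 172, 255, 261] → cuts [45, 137, 176, 259, 265]

Pooled cuts: [11, 26, 34, 45, 51, 66, 74, 82, 93, 102, 117, 137, 143, 152, 160, 176, 183, 194, 203, 211, 224, 245, 259, 265]

Fragments:
  [0,11): 11 bp
  [11,26): 15 bp
  [26,34): 8 bp
  [34,45): 11 bp
  [45,51): 6 bp
  [51,66): 15 bp
  [66,74): 8 bp
  [74,82): 8 bp
  [82,93): 11 bp
  [93,102): 9 bp
  [102,117): 15 bp
  [117,137): 20 bp
  [137,143): 6 bp
  [143,152): 9 bp
  [152,160): 8 bp
  [160,176): 16 bp
  [176,183): 7 bp
  [183,194): 11 bp
  [194,203): 9 bp
  [203,211): 8 bp
  [211,224): 13 bp
  [224,245): 21 bp
  [245,259): 14 bp
  [259,265): 6 bp
  [265,267): 2 bp

[2,6,6,6,7,8,8,8,8,8,9,9,9,11,11,11,11,13,14,15,15,15,16,20,21]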